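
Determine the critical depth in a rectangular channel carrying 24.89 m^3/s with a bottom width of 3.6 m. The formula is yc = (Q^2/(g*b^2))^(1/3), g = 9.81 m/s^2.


Using yc = (Q^2 / (g * b^2))^(1/3):
Q^2 = 24.89^2 = 619.51.
g * b^2 = 9.81 * 3.6^2 = 9.81 * 12.96 = 127.14.
Q^2 / (g*b^2) = 619.51 / 127.14 = 4.8727.
yc = 4.8727^(1/3) = 1.6953 m.

1.6953


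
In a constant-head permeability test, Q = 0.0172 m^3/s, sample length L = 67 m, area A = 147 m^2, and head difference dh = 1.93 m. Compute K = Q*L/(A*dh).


From K = Q*L / (A*dh):
Numerator: Q*L = 0.0172 * 67 = 1.1524.
Denominator: A*dh = 147 * 1.93 = 283.71.
K = 1.1524 / 283.71 = 0.004062 m/s.

0.004062


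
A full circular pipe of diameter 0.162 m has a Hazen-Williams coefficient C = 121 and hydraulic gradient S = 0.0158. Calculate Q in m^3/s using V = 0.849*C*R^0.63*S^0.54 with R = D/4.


For a full circular pipe, R = D/4 = 0.162/4 = 0.0405 m.
V = 0.849 * 121 * 0.0405^0.63 * 0.0158^0.54
  = 0.849 * 121 * 0.132647 * 0.106482
  = 1.451 m/s.
Pipe area A = pi*D^2/4 = pi*0.162^2/4 = 0.0206 m^2.
Q = A * V = 0.0206 * 1.451 = 0.0299 m^3/s.

0.0299


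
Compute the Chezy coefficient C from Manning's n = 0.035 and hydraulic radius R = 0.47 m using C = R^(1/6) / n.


The Chezy coefficient relates to Manning's n through C = R^(1/6) / n.
R^(1/6) = 0.47^(1/6) = 0.881758.
C = 0.881758 / 0.035 = 25.19 m^(1/2)/s.

25.19


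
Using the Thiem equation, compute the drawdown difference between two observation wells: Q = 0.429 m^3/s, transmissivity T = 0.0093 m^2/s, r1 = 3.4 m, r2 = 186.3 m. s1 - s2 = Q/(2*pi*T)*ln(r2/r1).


Thiem equation: s1 - s2 = Q/(2*pi*T) * ln(r2/r1).
ln(r2/r1) = ln(186.3/3.4) = 4.0036.
Q/(2*pi*T) = 0.429 / (2*pi*0.0093) = 0.429 / 0.0584 = 7.3417.
s1 - s2 = 7.3417 * 4.0036 = 29.393 m.

29.393


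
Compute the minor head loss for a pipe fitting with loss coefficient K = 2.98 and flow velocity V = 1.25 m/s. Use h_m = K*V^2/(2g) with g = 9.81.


Minor loss formula: h_m = K * V^2/(2g).
V^2 = 1.25^2 = 1.5625.
V^2/(2g) = 1.5625 / 19.62 = 0.0796 m.
h_m = 2.98 * 0.0796 = 0.2373 m.

0.2373


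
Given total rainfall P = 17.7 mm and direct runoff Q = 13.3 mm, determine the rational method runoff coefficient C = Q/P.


The runoff coefficient C = runoff depth / rainfall depth.
C = 13.3 / 17.7
  = 0.7514.

0.7514


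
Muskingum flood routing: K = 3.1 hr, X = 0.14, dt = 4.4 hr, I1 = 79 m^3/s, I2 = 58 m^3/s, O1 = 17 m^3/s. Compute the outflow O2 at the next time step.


Muskingum coefficients:
denom = 2*K*(1-X) + dt = 2*3.1*(1-0.14) + 4.4 = 9.732.
C0 = (dt - 2*K*X)/denom = (4.4 - 2*3.1*0.14)/9.732 = 0.3629.
C1 = (dt + 2*K*X)/denom = (4.4 + 2*3.1*0.14)/9.732 = 0.5413.
C2 = (2*K*(1-X) - dt)/denom = 0.0958.
O2 = C0*I2 + C1*I1 + C2*O1
   = 0.3629*58 + 0.5413*79 + 0.0958*17
   = 65.44 m^3/s.

65.44


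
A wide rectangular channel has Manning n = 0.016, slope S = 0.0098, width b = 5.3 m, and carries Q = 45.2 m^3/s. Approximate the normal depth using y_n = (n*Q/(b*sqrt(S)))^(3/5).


We use the wide-channel approximation y_n = (n*Q/(b*sqrt(S)))^(3/5).
sqrt(S) = sqrt(0.0098) = 0.098995.
Numerator: n*Q = 0.016 * 45.2 = 0.7232.
Denominator: b*sqrt(S) = 5.3 * 0.098995 = 0.524674.
arg = 1.3784.
y_n = 1.3784^(3/5) = 1.2123 m.

1.2123


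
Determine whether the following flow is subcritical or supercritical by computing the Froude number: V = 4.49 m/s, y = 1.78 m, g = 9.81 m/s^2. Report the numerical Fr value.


The Froude number is defined as Fr = V / sqrt(g*y).
g*y = 9.81 * 1.78 = 17.4618.
sqrt(g*y) = sqrt(17.4618) = 4.1787.
Fr = 4.49 / 4.1787 = 1.0745.
Since Fr > 1, the flow is supercritical.

1.0745


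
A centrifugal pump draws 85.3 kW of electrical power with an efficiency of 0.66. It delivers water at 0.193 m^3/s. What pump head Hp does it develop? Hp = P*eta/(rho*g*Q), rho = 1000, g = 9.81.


Pump head formula: Hp = P * eta / (rho * g * Q).
Numerator: P * eta = 85.3 * 1000 * 0.66 = 56298.0 W.
Denominator: rho * g * Q = 1000 * 9.81 * 0.193 = 1893.33.
Hp = 56298.0 / 1893.33 = 29.73 m.

29.73


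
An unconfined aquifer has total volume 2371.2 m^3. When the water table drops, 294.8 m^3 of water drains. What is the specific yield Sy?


Specific yield Sy = Volume drained / Total volume.
Sy = 294.8 / 2371.2
   = 0.1243.

0.1243


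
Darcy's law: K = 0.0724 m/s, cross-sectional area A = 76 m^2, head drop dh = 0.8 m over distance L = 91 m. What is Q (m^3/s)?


Darcy's law: Q = K * A * i, where i = dh/L.
Hydraulic gradient i = 0.8 / 91 = 0.008791.
Q = 0.0724 * 76 * 0.008791
  = 0.0484 m^3/s.

0.0484


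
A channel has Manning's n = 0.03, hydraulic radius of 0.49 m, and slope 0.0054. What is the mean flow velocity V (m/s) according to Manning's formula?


Manning's equation gives V = (1/n) * R^(2/3) * S^(1/2).
First, compute R^(2/3) = 0.49^(2/3) = 0.6215.
Next, S^(1/2) = 0.0054^(1/2) = 0.073485.
Then 1/n = 1/0.03 = 33.33.
V = 33.33 * 0.6215 * 0.073485 = 1.5224 m/s.

1.5224


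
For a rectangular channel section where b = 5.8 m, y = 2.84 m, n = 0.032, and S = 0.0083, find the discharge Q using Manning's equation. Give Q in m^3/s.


For a rectangular channel, the cross-sectional area A = b * y = 5.8 * 2.84 = 16.47 m^2.
The wetted perimeter P = b + 2y = 5.8 + 2*2.84 = 11.48 m.
Hydraulic radius R = A/P = 16.47/11.48 = 1.4348 m.
Velocity V = (1/n)*R^(2/3)*S^(1/2) = (1/0.032)*1.4348^(2/3)*0.0083^(1/2) = 3.6218 m/s.
Discharge Q = A * V = 16.47 * 3.6218 = 59.658 m^3/s.

59.658


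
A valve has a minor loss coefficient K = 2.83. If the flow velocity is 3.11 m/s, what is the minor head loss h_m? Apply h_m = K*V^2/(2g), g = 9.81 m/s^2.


Minor loss formula: h_m = K * V^2/(2g).
V^2 = 3.11^2 = 9.6721.
V^2/(2g) = 9.6721 / 19.62 = 0.493 m.
h_m = 2.83 * 0.493 = 1.3951 m.

1.3951


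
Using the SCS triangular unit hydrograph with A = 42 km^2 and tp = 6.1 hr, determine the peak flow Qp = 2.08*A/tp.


SCS formula: Qp = 2.08 * A / tp.
Qp = 2.08 * 42 / 6.1
   = 87.36 / 6.1
   = 14.32 m^3/s per cm.

14.32


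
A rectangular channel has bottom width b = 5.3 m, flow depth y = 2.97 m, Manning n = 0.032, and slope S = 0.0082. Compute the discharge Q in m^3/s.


For a rectangular channel, the cross-sectional area A = b * y = 5.3 * 2.97 = 15.74 m^2.
The wetted perimeter P = b + 2y = 5.3 + 2*2.97 = 11.24 m.
Hydraulic radius R = A/P = 15.74/11.24 = 1.4004 m.
Velocity V = (1/n)*R^(2/3)*S^(1/2) = (1/0.032)*1.4004^(2/3)*0.0082^(1/2) = 3.5422 m/s.
Discharge Q = A * V = 15.74 * 3.5422 = 55.757 m^3/s.

55.757


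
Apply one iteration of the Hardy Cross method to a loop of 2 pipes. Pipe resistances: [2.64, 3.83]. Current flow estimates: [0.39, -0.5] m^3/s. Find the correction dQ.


Numerator terms (r*Q*|Q|): 2.64*0.39*|0.39| = 0.4015; 3.83*-0.5*|-0.5| = -0.9575.
Sum of numerator = -0.556.
Denominator terms (r*|Q|): 2.64*|0.39| = 1.0296; 3.83*|-0.5| = 1.915.
2 * sum of denominator = 2 * 2.9446 = 5.8892.
dQ = --0.556 / 5.8892 = 0.0944 m^3/s.

0.0944


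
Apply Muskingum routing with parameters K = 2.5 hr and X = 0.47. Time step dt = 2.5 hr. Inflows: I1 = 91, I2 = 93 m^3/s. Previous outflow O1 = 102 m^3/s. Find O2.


Muskingum coefficients:
denom = 2*K*(1-X) + dt = 2*2.5*(1-0.47) + 2.5 = 5.15.
C0 = (dt - 2*K*X)/denom = (2.5 - 2*2.5*0.47)/5.15 = 0.0291.
C1 = (dt + 2*K*X)/denom = (2.5 + 2*2.5*0.47)/5.15 = 0.9417.
C2 = (2*K*(1-X) - dt)/denom = 0.0291.
O2 = C0*I2 + C1*I1 + C2*O1
   = 0.0291*93 + 0.9417*91 + 0.0291*102
   = 91.38 m^3/s.

91.38


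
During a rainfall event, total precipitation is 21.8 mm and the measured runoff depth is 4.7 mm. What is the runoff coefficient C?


The runoff coefficient C = runoff depth / rainfall depth.
C = 4.7 / 21.8
  = 0.2156.

0.2156


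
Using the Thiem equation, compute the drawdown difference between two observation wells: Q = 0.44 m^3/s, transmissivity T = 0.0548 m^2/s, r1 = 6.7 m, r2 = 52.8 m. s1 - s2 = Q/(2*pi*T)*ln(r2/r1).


Thiem equation: s1 - s2 = Q/(2*pi*T) * ln(r2/r1).
ln(r2/r1) = ln(52.8/6.7) = 2.0644.
Q/(2*pi*T) = 0.44 / (2*pi*0.0548) = 0.44 / 0.3443 = 1.2779.
s1 - s2 = 1.2779 * 2.0644 = 2.6381 m.

2.6381


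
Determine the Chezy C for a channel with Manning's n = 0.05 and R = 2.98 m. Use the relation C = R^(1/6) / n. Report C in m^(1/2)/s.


The Chezy coefficient relates to Manning's n through C = R^(1/6) / n.
R^(1/6) = 2.98^(1/6) = 1.199599.
C = 1.199599 / 0.05 = 23.99 m^(1/2)/s.

23.99


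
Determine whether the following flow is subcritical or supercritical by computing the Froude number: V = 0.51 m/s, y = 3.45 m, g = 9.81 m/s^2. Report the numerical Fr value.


The Froude number is defined as Fr = V / sqrt(g*y).
g*y = 9.81 * 3.45 = 33.8445.
sqrt(g*y) = sqrt(33.8445) = 5.8176.
Fr = 0.51 / 5.8176 = 0.0877.
Since Fr < 1, the flow is subcritical.

0.0877


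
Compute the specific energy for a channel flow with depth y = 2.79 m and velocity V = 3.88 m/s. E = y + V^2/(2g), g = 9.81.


Specific energy E = y + V^2/(2g).
Velocity head = V^2/(2g) = 3.88^2 / (2*9.81) = 15.0544 / 19.62 = 0.7673 m.
E = 2.79 + 0.7673 = 3.5573 m.

3.5573


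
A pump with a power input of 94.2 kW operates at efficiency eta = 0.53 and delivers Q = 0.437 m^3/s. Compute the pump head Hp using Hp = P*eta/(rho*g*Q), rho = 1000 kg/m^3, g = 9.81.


Pump head formula: Hp = P * eta / (rho * g * Q).
Numerator: P * eta = 94.2 * 1000 * 0.53 = 49926.0 W.
Denominator: rho * g * Q = 1000 * 9.81 * 0.437 = 4286.97.
Hp = 49926.0 / 4286.97 = 11.65 m.

11.65


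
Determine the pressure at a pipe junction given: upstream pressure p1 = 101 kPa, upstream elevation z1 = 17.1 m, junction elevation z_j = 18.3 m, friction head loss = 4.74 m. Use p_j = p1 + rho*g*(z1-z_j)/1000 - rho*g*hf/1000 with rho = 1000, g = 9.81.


Junction pressure: p_j = p1 + rho*g*(z1 - z_j)/1000 - rho*g*hf/1000.
Elevation term = 1000*9.81*(17.1 - 18.3)/1000 = -11.772 kPa.
Friction term = 1000*9.81*4.74/1000 = 46.499 kPa.
p_j = 101 + -11.772 - 46.499 = 42.73 kPa.

42.73


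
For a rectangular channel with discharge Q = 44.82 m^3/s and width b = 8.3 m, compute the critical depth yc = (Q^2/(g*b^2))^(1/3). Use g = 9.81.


Using yc = (Q^2 / (g * b^2))^(1/3):
Q^2 = 44.82^2 = 2008.83.
g * b^2 = 9.81 * 8.3^2 = 9.81 * 68.89 = 675.81.
Q^2 / (g*b^2) = 2008.83 / 675.81 = 2.9725.
yc = 2.9725^(1/3) = 1.4378 m.

1.4378


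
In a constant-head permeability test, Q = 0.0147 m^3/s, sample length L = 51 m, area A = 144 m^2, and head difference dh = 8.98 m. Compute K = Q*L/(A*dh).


From K = Q*L / (A*dh):
Numerator: Q*L = 0.0147 * 51 = 0.7497.
Denominator: A*dh = 144 * 8.98 = 1293.12.
K = 0.7497 / 1293.12 = 0.00058 m/s.

0.00058


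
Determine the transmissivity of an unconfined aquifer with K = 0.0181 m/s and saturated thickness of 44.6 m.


Transmissivity is defined as T = K * h.
T = 0.0181 * 44.6
  = 0.8073 m^2/s.

0.8073


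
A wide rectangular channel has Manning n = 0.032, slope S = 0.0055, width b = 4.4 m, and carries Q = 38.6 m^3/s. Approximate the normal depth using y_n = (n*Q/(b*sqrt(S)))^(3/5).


We use the wide-channel approximation y_n = (n*Q/(b*sqrt(S)))^(3/5).
sqrt(S) = sqrt(0.0055) = 0.074162.
Numerator: n*Q = 0.032 * 38.6 = 1.2352.
Denominator: b*sqrt(S) = 4.4 * 0.074162 = 0.326313.
arg = 3.7853.
y_n = 3.7853^(3/5) = 2.2226 m.

2.2226


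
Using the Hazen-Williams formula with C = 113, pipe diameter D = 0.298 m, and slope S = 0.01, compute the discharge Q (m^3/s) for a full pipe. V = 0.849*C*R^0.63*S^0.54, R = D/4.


For a full circular pipe, R = D/4 = 0.298/4 = 0.0745 m.
V = 0.849 * 113 * 0.0745^0.63 * 0.01^0.54
  = 0.849 * 113 * 0.194741 * 0.083176
  = 1.554 m/s.
Pipe area A = pi*D^2/4 = pi*0.298^2/4 = 0.0697 m^2.
Q = A * V = 0.0697 * 1.554 = 0.1084 m^3/s.

0.1084


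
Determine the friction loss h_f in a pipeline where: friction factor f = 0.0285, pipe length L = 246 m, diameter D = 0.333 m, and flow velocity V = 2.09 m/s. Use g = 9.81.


Darcy-Weisbach equation: h_f = f * (L/D) * V^2/(2g).
f * L/D = 0.0285 * 246/0.333 = 21.0541.
V^2/(2g) = 2.09^2 / (2*9.81) = 4.3681 / 19.62 = 0.2226 m.
h_f = 21.0541 * 0.2226 = 4.687 m.

4.687


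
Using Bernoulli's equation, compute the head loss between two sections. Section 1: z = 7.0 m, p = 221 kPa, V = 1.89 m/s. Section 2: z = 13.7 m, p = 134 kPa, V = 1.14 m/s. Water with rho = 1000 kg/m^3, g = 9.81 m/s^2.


Total head at each section: H = z + p/(rho*g) + V^2/(2g).
H1 = 7.0 + 221*1000/(1000*9.81) + 1.89^2/(2*9.81)
   = 7.0 + 22.528 + 0.1821
   = 29.71 m.
H2 = 13.7 + 134*1000/(1000*9.81) + 1.14^2/(2*9.81)
   = 13.7 + 13.66 + 0.0662
   = 27.426 m.
h_L = H1 - H2 = 29.71 - 27.426 = 2.284 m.

2.284


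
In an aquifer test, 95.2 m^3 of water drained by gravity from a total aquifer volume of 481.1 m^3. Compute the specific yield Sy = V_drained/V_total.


Specific yield Sy = Volume drained / Total volume.
Sy = 95.2 / 481.1
   = 0.1979.

0.1979


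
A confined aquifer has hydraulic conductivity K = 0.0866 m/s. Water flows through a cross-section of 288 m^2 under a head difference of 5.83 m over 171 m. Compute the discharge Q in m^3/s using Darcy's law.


Darcy's law: Q = K * A * i, where i = dh/L.
Hydraulic gradient i = 5.83 / 171 = 0.034094.
Q = 0.0866 * 288 * 0.034094
  = 0.8503 m^3/s.

0.8503


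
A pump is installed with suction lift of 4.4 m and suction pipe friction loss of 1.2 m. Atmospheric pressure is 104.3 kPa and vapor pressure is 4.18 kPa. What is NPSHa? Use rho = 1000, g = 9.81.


NPSHa = p_atm/(rho*g) - z_s - hf_s - p_vap/(rho*g).
p_atm/(rho*g) = 104.3*1000 / (1000*9.81) = 10.632 m.
p_vap/(rho*g) = 4.18*1000 / (1000*9.81) = 0.426 m.
NPSHa = 10.632 - 4.4 - 1.2 - 0.426
      = 4.61 m.

4.61


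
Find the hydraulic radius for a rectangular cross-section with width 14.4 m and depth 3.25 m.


For a rectangular section:
Flow area A = b * y = 14.4 * 3.25 = 46.8 m^2.
Wetted perimeter P = b + 2y = 14.4 + 2*3.25 = 20.9 m.
Hydraulic radius R = A/P = 46.8 / 20.9 = 2.2392 m.

2.2392


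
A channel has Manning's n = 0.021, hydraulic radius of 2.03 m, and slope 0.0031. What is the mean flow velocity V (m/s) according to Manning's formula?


Manning's equation gives V = (1/n) * R^(2/3) * S^(1/2).
First, compute R^(2/3) = 2.03^(2/3) = 1.6032.
Next, S^(1/2) = 0.0031^(1/2) = 0.055678.
Then 1/n = 1/0.021 = 47.62.
V = 47.62 * 1.6032 * 0.055678 = 4.2507 m/s.

4.2507


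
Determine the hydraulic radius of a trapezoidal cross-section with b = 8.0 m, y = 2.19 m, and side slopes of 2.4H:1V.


For a trapezoidal section with side slope z:
A = (b + z*y)*y = (8.0 + 2.4*2.19)*2.19 = 29.031 m^2.
P = b + 2*y*sqrt(1 + z^2) = 8.0 + 2*2.19*sqrt(1 + 2.4^2) = 19.388 m.
R = A/P = 29.031 / 19.388 = 1.4974 m.

1.4974


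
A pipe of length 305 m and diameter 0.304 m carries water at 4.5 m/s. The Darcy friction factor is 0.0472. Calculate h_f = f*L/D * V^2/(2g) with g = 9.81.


Darcy-Weisbach equation: h_f = f * (L/D) * V^2/(2g).
f * L/D = 0.0472 * 305/0.304 = 47.3553.
V^2/(2g) = 4.5^2 / (2*9.81) = 20.25 / 19.62 = 1.0321 m.
h_f = 47.3553 * 1.0321 = 48.876 m.

48.876


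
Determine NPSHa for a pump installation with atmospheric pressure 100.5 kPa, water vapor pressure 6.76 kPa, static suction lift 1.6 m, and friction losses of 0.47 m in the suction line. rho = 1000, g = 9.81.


NPSHa = p_atm/(rho*g) - z_s - hf_s - p_vap/(rho*g).
p_atm/(rho*g) = 100.5*1000 / (1000*9.81) = 10.245 m.
p_vap/(rho*g) = 6.76*1000 / (1000*9.81) = 0.689 m.
NPSHa = 10.245 - 1.6 - 0.47 - 0.689
      = 7.49 m.

7.49


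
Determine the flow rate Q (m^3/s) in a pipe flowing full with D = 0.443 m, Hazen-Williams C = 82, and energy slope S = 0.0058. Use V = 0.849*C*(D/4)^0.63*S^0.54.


For a full circular pipe, R = D/4 = 0.443/4 = 0.1108 m.
V = 0.849 * 82 * 0.1108^0.63 * 0.0058^0.54
  = 0.849 * 82 * 0.249998 * 0.06198
  = 1.0787 m/s.
Pipe area A = pi*D^2/4 = pi*0.443^2/4 = 0.1541 m^2.
Q = A * V = 0.1541 * 1.0787 = 0.1663 m^3/s.

0.1663


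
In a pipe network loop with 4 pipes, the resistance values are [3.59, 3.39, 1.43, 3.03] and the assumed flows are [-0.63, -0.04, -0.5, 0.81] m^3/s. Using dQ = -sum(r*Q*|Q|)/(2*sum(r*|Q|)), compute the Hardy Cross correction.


Numerator terms (r*Q*|Q|): 3.59*-0.63*|-0.63| = -1.4249; 3.39*-0.04*|-0.04| = -0.0054; 1.43*-0.5*|-0.5| = -0.3575; 3.03*0.81*|0.81| = 1.988.
Sum of numerator = 0.2002.
Denominator terms (r*|Q|): 3.59*|-0.63| = 2.2617; 3.39*|-0.04| = 0.1356; 1.43*|-0.5| = 0.715; 3.03*|0.81| = 2.4543.
2 * sum of denominator = 2 * 5.5666 = 11.1332.
dQ = -0.2002 / 11.1332 = -0.018 m^3/s.

-0.018


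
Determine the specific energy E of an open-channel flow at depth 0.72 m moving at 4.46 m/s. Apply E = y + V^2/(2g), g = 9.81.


Specific energy E = y + V^2/(2g).
Velocity head = V^2/(2g) = 4.46^2 / (2*9.81) = 19.8916 / 19.62 = 1.0138 m.
E = 0.72 + 1.0138 = 1.7338 m.

1.7338


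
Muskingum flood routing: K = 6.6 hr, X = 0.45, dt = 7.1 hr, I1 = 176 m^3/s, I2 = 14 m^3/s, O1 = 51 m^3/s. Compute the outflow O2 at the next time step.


Muskingum coefficients:
denom = 2*K*(1-X) + dt = 2*6.6*(1-0.45) + 7.1 = 14.36.
C0 = (dt - 2*K*X)/denom = (7.1 - 2*6.6*0.45)/14.36 = 0.0808.
C1 = (dt + 2*K*X)/denom = (7.1 + 2*6.6*0.45)/14.36 = 0.9081.
C2 = (2*K*(1-X) - dt)/denom = 0.0111.
O2 = C0*I2 + C1*I1 + C2*O1
   = 0.0808*14 + 0.9081*176 + 0.0111*51
   = 161.52 m^3/s.

161.52


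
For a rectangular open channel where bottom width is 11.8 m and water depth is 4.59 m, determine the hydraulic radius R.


For a rectangular section:
Flow area A = b * y = 11.8 * 4.59 = 54.16 m^2.
Wetted perimeter P = b + 2y = 11.8 + 2*4.59 = 20.98 m.
Hydraulic radius R = A/P = 54.16 / 20.98 = 2.5816 m.

2.5816


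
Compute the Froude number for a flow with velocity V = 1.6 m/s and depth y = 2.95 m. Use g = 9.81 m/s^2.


The Froude number is defined as Fr = V / sqrt(g*y).
g*y = 9.81 * 2.95 = 28.9395.
sqrt(g*y) = sqrt(28.9395) = 5.3795.
Fr = 1.6 / 5.3795 = 0.2974.

0.2974


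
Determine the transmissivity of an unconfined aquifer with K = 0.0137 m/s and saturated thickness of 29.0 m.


Transmissivity is defined as T = K * h.
T = 0.0137 * 29.0
  = 0.3973 m^2/s.

0.3973


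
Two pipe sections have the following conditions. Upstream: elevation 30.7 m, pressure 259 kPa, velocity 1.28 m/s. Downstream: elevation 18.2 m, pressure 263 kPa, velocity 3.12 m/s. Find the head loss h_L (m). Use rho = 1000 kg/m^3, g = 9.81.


Total head at each section: H = z + p/(rho*g) + V^2/(2g).
H1 = 30.7 + 259*1000/(1000*9.81) + 1.28^2/(2*9.81)
   = 30.7 + 26.402 + 0.0835
   = 57.185 m.
H2 = 18.2 + 263*1000/(1000*9.81) + 3.12^2/(2*9.81)
   = 18.2 + 26.809 + 0.4961
   = 45.506 m.
h_L = H1 - H2 = 57.185 - 45.506 = 11.68 m.

11.68


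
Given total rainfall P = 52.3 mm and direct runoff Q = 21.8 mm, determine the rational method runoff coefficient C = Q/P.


The runoff coefficient C = runoff depth / rainfall depth.
C = 21.8 / 52.3
  = 0.4168.

0.4168


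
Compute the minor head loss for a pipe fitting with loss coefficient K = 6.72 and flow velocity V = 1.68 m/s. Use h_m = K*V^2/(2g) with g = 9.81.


Minor loss formula: h_m = K * V^2/(2g).
V^2 = 1.68^2 = 2.8224.
V^2/(2g) = 2.8224 / 19.62 = 0.1439 m.
h_m = 6.72 * 0.1439 = 0.9667 m.

0.9667


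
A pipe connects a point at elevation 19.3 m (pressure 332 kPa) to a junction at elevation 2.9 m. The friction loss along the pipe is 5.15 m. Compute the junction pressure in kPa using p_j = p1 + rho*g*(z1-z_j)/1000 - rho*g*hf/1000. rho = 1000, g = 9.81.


Junction pressure: p_j = p1 + rho*g*(z1 - z_j)/1000 - rho*g*hf/1000.
Elevation term = 1000*9.81*(19.3 - 2.9)/1000 = 160.884 kPa.
Friction term = 1000*9.81*5.15/1000 = 50.522 kPa.
p_j = 332 + 160.884 - 50.522 = 442.36 kPa.

442.36


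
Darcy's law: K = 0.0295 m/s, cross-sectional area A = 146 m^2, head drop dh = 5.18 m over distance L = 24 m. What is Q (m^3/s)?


Darcy's law: Q = K * A * i, where i = dh/L.
Hydraulic gradient i = 5.18 / 24 = 0.215833.
Q = 0.0295 * 146 * 0.215833
  = 0.9296 m^3/s.

0.9296


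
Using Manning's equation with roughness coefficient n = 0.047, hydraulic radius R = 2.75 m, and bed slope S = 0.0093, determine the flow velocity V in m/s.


Manning's equation gives V = (1/n) * R^(2/3) * S^(1/2).
First, compute R^(2/3) = 2.75^(2/3) = 1.9629.
Next, S^(1/2) = 0.0093^(1/2) = 0.096437.
Then 1/n = 1/0.047 = 21.28.
V = 21.28 * 1.9629 * 0.096437 = 4.0275 m/s.

4.0275


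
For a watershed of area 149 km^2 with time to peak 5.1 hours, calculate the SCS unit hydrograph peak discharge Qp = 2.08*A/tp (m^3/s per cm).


SCS formula: Qp = 2.08 * A / tp.
Qp = 2.08 * 149 / 5.1
   = 309.92 / 5.1
   = 60.77 m^3/s per cm.

60.77


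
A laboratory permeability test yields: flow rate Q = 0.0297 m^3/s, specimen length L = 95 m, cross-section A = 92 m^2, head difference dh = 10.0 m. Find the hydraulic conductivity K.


From K = Q*L / (A*dh):
Numerator: Q*L = 0.0297 * 95 = 2.8215.
Denominator: A*dh = 92 * 10.0 = 920.0.
K = 2.8215 / 920.0 = 0.003067 m/s.

0.003067


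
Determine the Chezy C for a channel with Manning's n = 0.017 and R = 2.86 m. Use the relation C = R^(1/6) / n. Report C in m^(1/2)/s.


The Chezy coefficient relates to Manning's n through C = R^(1/6) / n.
R^(1/6) = 2.86^(1/6) = 1.191409.
C = 1.191409 / 0.017 = 70.08 m^(1/2)/s.

70.08


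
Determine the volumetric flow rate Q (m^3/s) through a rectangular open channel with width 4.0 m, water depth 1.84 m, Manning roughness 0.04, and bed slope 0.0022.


For a rectangular channel, the cross-sectional area A = b * y = 4.0 * 1.84 = 7.36 m^2.
The wetted perimeter P = b + 2y = 4.0 + 2*1.84 = 7.68 m.
Hydraulic radius R = A/P = 7.36/7.68 = 0.9583 m.
Velocity V = (1/n)*R^(2/3)*S^(1/2) = (1/0.04)*0.9583^(2/3)*0.0022^(1/2) = 1.1398 m/s.
Discharge Q = A * V = 7.36 * 1.1398 = 8.389 m^3/s.

8.389


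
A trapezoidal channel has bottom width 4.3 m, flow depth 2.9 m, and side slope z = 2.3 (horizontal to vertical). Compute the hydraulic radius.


For a trapezoidal section with side slope z:
A = (b + z*y)*y = (4.3 + 2.3*2.9)*2.9 = 31.813 m^2.
P = b + 2*y*sqrt(1 + z^2) = 4.3 + 2*2.9*sqrt(1 + 2.3^2) = 18.846 m.
R = A/P = 31.813 / 18.846 = 1.688 m.

1.688


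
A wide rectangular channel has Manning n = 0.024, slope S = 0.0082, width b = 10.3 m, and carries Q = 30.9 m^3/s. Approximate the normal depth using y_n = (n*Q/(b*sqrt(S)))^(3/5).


We use the wide-channel approximation y_n = (n*Q/(b*sqrt(S)))^(3/5).
sqrt(S) = sqrt(0.0082) = 0.090554.
Numerator: n*Q = 0.024 * 30.9 = 0.7416.
Denominator: b*sqrt(S) = 10.3 * 0.090554 = 0.932706.
arg = 0.7951.
y_n = 0.7951^(3/5) = 0.8715 m.

0.8715


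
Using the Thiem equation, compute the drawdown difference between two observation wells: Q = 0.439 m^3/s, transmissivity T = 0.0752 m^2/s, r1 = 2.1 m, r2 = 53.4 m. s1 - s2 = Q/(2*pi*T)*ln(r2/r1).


Thiem equation: s1 - s2 = Q/(2*pi*T) * ln(r2/r1).
ln(r2/r1) = ln(53.4/2.1) = 3.2359.
Q/(2*pi*T) = 0.439 / (2*pi*0.0752) = 0.439 / 0.4725 = 0.9291.
s1 - s2 = 0.9291 * 3.2359 = 3.0065 m.

3.0065


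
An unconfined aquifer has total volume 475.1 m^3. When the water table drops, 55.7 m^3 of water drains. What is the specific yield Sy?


Specific yield Sy = Volume drained / Total volume.
Sy = 55.7 / 475.1
   = 0.1172.

0.1172


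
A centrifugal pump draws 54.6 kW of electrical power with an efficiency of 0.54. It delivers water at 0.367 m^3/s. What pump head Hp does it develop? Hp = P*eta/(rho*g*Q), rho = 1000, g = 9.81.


Pump head formula: Hp = P * eta / (rho * g * Q).
Numerator: P * eta = 54.6 * 1000 * 0.54 = 29484.0 W.
Denominator: rho * g * Q = 1000 * 9.81 * 0.367 = 3600.27.
Hp = 29484.0 / 3600.27 = 8.19 m.

8.19


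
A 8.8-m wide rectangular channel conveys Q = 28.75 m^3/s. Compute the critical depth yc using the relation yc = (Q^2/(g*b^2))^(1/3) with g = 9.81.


Using yc = (Q^2 / (g * b^2))^(1/3):
Q^2 = 28.75^2 = 826.56.
g * b^2 = 9.81 * 8.8^2 = 9.81 * 77.44 = 759.69.
Q^2 / (g*b^2) = 826.56 / 759.69 = 1.088.
yc = 1.088^(1/3) = 1.0285 m.

1.0285


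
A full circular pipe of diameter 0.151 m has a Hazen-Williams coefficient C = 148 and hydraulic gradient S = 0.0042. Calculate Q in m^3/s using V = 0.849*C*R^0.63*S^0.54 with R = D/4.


For a full circular pipe, R = D/4 = 0.151/4 = 0.0377 m.
V = 0.849 * 148 * 0.0377^0.63 * 0.0042^0.54
  = 0.849 * 148 * 0.126899 * 0.052066
  = 0.8302 m/s.
Pipe area A = pi*D^2/4 = pi*0.151^2/4 = 0.0179 m^2.
Q = A * V = 0.0179 * 0.8302 = 0.0149 m^3/s.

0.0149


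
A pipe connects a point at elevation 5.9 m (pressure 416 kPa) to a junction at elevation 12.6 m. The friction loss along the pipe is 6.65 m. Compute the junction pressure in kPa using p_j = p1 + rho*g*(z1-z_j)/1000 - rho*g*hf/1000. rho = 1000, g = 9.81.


Junction pressure: p_j = p1 + rho*g*(z1 - z_j)/1000 - rho*g*hf/1000.
Elevation term = 1000*9.81*(5.9 - 12.6)/1000 = -65.727 kPa.
Friction term = 1000*9.81*6.65/1000 = 65.237 kPa.
p_j = 416 + -65.727 - 65.237 = 285.04 kPa.

285.04


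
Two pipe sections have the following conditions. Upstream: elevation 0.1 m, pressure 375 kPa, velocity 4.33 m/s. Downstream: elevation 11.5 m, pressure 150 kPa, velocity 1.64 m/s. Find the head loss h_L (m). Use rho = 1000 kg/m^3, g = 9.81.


Total head at each section: H = z + p/(rho*g) + V^2/(2g).
H1 = 0.1 + 375*1000/(1000*9.81) + 4.33^2/(2*9.81)
   = 0.1 + 38.226 + 0.9556
   = 39.282 m.
H2 = 11.5 + 150*1000/(1000*9.81) + 1.64^2/(2*9.81)
   = 11.5 + 15.291 + 0.1371
   = 26.928 m.
h_L = H1 - H2 = 39.282 - 26.928 = 12.354 m.

12.354


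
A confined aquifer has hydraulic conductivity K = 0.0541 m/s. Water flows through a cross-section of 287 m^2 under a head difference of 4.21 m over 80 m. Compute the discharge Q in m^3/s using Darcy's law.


Darcy's law: Q = K * A * i, where i = dh/L.
Hydraulic gradient i = 4.21 / 80 = 0.052625.
Q = 0.0541 * 287 * 0.052625
  = 0.8171 m^3/s.

0.8171


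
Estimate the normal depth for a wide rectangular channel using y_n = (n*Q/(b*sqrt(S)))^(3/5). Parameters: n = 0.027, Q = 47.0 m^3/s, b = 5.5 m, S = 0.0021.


We use the wide-channel approximation y_n = (n*Q/(b*sqrt(S)))^(3/5).
sqrt(S) = sqrt(0.0021) = 0.045826.
Numerator: n*Q = 0.027 * 47.0 = 1.269.
Denominator: b*sqrt(S) = 5.5 * 0.045826 = 0.252043.
arg = 5.0349.
y_n = 5.0349^(3/5) = 2.6375 m.

2.6375


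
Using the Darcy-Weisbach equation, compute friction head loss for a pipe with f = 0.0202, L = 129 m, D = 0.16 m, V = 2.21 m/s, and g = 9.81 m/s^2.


Darcy-Weisbach equation: h_f = f * (L/D) * V^2/(2g).
f * L/D = 0.0202 * 129/0.16 = 16.2862.
V^2/(2g) = 2.21^2 / (2*9.81) = 4.8841 / 19.62 = 0.2489 m.
h_f = 16.2862 * 0.2489 = 4.054 m.

4.054


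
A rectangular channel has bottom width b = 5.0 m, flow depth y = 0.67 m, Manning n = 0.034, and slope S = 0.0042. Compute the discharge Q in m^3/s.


For a rectangular channel, the cross-sectional area A = b * y = 5.0 * 0.67 = 3.35 m^2.
The wetted perimeter P = b + 2y = 5.0 + 2*0.67 = 6.34 m.
Hydraulic radius R = A/P = 3.35/6.34 = 0.5284 m.
Velocity V = (1/n)*R^(2/3)*S^(1/2) = (1/0.034)*0.5284^(2/3)*0.0042^(1/2) = 1.2458 m/s.
Discharge Q = A * V = 3.35 * 1.2458 = 4.173 m^3/s.

4.173


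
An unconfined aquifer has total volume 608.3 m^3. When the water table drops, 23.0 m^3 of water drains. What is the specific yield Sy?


Specific yield Sy = Volume drained / Total volume.
Sy = 23.0 / 608.3
   = 0.0378.

0.0378


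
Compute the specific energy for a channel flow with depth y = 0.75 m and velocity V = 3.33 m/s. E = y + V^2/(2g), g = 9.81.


Specific energy E = y + V^2/(2g).
Velocity head = V^2/(2g) = 3.33^2 / (2*9.81) = 11.0889 / 19.62 = 0.5652 m.
E = 0.75 + 0.5652 = 1.3152 m.

1.3152


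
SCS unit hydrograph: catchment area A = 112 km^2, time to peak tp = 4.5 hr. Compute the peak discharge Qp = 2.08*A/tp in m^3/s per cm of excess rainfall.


SCS formula: Qp = 2.08 * A / tp.
Qp = 2.08 * 112 / 4.5
   = 232.96 / 4.5
   = 51.77 m^3/s per cm.

51.77


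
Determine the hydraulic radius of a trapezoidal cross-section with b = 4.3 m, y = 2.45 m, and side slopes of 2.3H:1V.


For a trapezoidal section with side slope z:
A = (b + z*y)*y = (4.3 + 2.3*2.45)*2.45 = 24.341 m^2.
P = b + 2*y*sqrt(1 + z^2) = 4.3 + 2*2.45*sqrt(1 + 2.3^2) = 16.589 m.
R = A/P = 24.341 / 16.589 = 1.4673 m.

1.4673


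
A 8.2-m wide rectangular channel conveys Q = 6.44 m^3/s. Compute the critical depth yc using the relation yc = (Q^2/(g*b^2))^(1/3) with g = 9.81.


Using yc = (Q^2 / (g * b^2))^(1/3):
Q^2 = 6.44^2 = 41.47.
g * b^2 = 9.81 * 8.2^2 = 9.81 * 67.24 = 659.62.
Q^2 / (g*b^2) = 41.47 / 659.62 = 0.0629.
yc = 0.0629^(1/3) = 0.3976 m.

0.3976


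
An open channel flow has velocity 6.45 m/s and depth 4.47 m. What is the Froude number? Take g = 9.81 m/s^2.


The Froude number is defined as Fr = V / sqrt(g*y).
g*y = 9.81 * 4.47 = 43.8507.
sqrt(g*y) = sqrt(43.8507) = 6.622.
Fr = 6.45 / 6.622 = 0.974.

0.974


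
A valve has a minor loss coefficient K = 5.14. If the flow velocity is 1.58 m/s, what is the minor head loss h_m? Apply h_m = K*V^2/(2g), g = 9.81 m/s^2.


Minor loss formula: h_m = K * V^2/(2g).
V^2 = 1.58^2 = 2.4964.
V^2/(2g) = 2.4964 / 19.62 = 0.1272 m.
h_m = 5.14 * 0.1272 = 0.654 m.

0.654


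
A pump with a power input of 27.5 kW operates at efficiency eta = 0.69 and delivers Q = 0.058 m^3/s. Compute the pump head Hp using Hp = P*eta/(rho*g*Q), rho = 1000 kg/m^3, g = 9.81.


Pump head formula: Hp = P * eta / (rho * g * Q).
Numerator: P * eta = 27.5 * 1000 * 0.69 = 18975.0 W.
Denominator: rho * g * Q = 1000 * 9.81 * 0.058 = 568.98.
Hp = 18975.0 / 568.98 = 33.35 m.

33.35


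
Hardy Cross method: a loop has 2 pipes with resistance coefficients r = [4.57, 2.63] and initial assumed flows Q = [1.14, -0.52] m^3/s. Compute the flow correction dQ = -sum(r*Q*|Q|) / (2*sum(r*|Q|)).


Numerator terms (r*Q*|Q|): 4.57*1.14*|1.14| = 5.9392; 2.63*-0.52*|-0.52| = -0.7112.
Sum of numerator = 5.228.
Denominator terms (r*|Q|): 4.57*|1.14| = 5.2098; 2.63*|-0.52| = 1.3676.
2 * sum of denominator = 2 * 6.5774 = 13.1548.
dQ = -5.228 / 13.1548 = -0.3974 m^3/s.

-0.3974


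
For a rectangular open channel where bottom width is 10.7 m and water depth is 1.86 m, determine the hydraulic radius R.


For a rectangular section:
Flow area A = b * y = 10.7 * 1.86 = 19.9 m^2.
Wetted perimeter P = b + 2y = 10.7 + 2*1.86 = 14.42 m.
Hydraulic radius R = A/P = 19.9 / 14.42 = 1.3802 m.

1.3802


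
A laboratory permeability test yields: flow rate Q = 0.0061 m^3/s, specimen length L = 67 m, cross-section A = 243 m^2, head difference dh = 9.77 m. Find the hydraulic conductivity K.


From K = Q*L / (A*dh):
Numerator: Q*L = 0.0061 * 67 = 0.4087.
Denominator: A*dh = 243 * 9.77 = 2374.11.
K = 0.4087 / 2374.11 = 0.000172 m/s.

0.000172


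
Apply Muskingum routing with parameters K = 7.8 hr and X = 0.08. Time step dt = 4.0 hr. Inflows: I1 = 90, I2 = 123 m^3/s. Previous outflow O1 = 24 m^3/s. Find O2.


Muskingum coefficients:
denom = 2*K*(1-X) + dt = 2*7.8*(1-0.08) + 4.0 = 18.352.
C0 = (dt - 2*K*X)/denom = (4.0 - 2*7.8*0.08)/18.352 = 0.15.
C1 = (dt + 2*K*X)/denom = (4.0 + 2*7.8*0.08)/18.352 = 0.286.
C2 = (2*K*(1-X) - dt)/denom = 0.5641.
O2 = C0*I2 + C1*I1 + C2*O1
   = 0.15*123 + 0.286*90 + 0.5641*24
   = 57.72 m^3/s.

57.72


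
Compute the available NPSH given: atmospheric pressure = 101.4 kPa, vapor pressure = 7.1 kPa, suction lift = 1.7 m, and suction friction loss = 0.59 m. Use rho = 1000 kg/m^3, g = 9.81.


NPSHa = p_atm/(rho*g) - z_s - hf_s - p_vap/(rho*g).
p_atm/(rho*g) = 101.4*1000 / (1000*9.81) = 10.336 m.
p_vap/(rho*g) = 7.1*1000 / (1000*9.81) = 0.724 m.
NPSHa = 10.336 - 1.7 - 0.59 - 0.724
      = 7.32 m.

7.32


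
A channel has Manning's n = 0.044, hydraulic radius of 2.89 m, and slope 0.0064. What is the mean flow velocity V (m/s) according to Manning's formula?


Manning's equation gives V = (1/n) * R^(2/3) * S^(1/2).
First, compute R^(2/3) = 2.89^(2/3) = 2.0289.
Next, S^(1/2) = 0.0064^(1/2) = 0.08.
Then 1/n = 1/0.044 = 22.73.
V = 22.73 * 2.0289 * 0.08 = 3.6889 m/s.

3.6889


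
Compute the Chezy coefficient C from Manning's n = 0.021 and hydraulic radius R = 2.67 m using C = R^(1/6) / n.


The Chezy coefficient relates to Manning's n through C = R^(1/6) / n.
R^(1/6) = 2.67^(1/6) = 1.177837.
C = 1.177837 / 0.021 = 56.09 m^(1/2)/s.

56.09


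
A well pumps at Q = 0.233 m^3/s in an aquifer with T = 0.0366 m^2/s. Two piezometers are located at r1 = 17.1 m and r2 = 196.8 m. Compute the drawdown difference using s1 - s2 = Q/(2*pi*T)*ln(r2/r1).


Thiem equation: s1 - s2 = Q/(2*pi*T) * ln(r2/r1).
ln(r2/r1) = ln(196.8/17.1) = 2.4431.
Q/(2*pi*T) = 0.233 / (2*pi*0.0366) = 0.233 / 0.23 = 1.0132.
s1 - s2 = 1.0132 * 2.4431 = 2.4754 m.

2.4754


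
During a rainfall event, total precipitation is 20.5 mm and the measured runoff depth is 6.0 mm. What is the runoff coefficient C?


The runoff coefficient C = runoff depth / rainfall depth.
C = 6.0 / 20.5
  = 0.2927.

0.2927


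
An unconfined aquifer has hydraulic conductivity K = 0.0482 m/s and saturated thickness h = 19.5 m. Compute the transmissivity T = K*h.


Transmissivity is defined as T = K * h.
T = 0.0482 * 19.5
  = 0.9399 m^2/s.

0.9399


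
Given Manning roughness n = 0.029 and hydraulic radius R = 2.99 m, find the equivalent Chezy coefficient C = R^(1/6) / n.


The Chezy coefficient relates to Manning's n through C = R^(1/6) / n.
R^(1/6) = 2.99^(1/6) = 1.200269.
C = 1.200269 / 0.029 = 41.39 m^(1/2)/s.

41.39


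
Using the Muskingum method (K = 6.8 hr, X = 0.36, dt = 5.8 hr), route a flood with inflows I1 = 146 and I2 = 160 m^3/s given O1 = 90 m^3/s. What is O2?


Muskingum coefficients:
denom = 2*K*(1-X) + dt = 2*6.8*(1-0.36) + 5.8 = 14.504.
C0 = (dt - 2*K*X)/denom = (5.8 - 2*6.8*0.36)/14.504 = 0.0623.
C1 = (dt + 2*K*X)/denom = (5.8 + 2*6.8*0.36)/14.504 = 0.7375.
C2 = (2*K*(1-X) - dt)/denom = 0.2002.
O2 = C0*I2 + C1*I1 + C2*O1
   = 0.0623*160 + 0.7375*146 + 0.2002*90
   = 135.66 m^3/s.

135.66


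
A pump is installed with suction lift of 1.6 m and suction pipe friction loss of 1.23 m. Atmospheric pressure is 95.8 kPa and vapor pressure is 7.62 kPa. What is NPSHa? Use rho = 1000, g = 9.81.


NPSHa = p_atm/(rho*g) - z_s - hf_s - p_vap/(rho*g).
p_atm/(rho*g) = 95.8*1000 / (1000*9.81) = 9.766 m.
p_vap/(rho*g) = 7.62*1000 / (1000*9.81) = 0.777 m.
NPSHa = 9.766 - 1.6 - 1.23 - 0.777
      = 6.16 m.

6.16


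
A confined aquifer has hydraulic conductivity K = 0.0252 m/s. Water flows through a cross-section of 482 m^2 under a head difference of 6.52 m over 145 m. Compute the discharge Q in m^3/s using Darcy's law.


Darcy's law: Q = K * A * i, where i = dh/L.
Hydraulic gradient i = 6.52 / 145 = 0.044966.
Q = 0.0252 * 482 * 0.044966
  = 0.5462 m^3/s.

0.5462


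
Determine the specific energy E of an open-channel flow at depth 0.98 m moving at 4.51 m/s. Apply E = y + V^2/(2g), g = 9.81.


Specific energy E = y + V^2/(2g).
Velocity head = V^2/(2g) = 4.51^2 / (2*9.81) = 20.3401 / 19.62 = 1.0367 m.
E = 0.98 + 1.0367 = 2.0167 m.

2.0167


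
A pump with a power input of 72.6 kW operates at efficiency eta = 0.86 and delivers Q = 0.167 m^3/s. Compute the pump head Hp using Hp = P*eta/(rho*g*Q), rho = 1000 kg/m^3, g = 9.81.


Pump head formula: Hp = P * eta / (rho * g * Q).
Numerator: P * eta = 72.6 * 1000 * 0.86 = 62436.0 W.
Denominator: rho * g * Q = 1000 * 9.81 * 0.167 = 1638.27.
Hp = 62436.0 / 1638.27 = 38.11 m.

38.11


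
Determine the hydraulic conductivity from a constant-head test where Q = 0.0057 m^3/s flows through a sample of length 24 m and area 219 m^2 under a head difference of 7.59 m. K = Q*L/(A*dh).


From K = Q*L / (A*dh):
Numerator: Q*L = 0.0057 * 24 = 0.1368.
Denominator: A*dh = 219 * 7.59 = 1662.21.
K = 0.1368 / 1662.21 = 8.2e-05 m/s.

8.2e-05


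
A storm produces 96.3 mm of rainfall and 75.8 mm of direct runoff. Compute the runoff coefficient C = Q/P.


The runoff coefficient C = runoff depth / rainfall depth.
C = 75.8 / 96.3
  = 0.7871.

0.7871


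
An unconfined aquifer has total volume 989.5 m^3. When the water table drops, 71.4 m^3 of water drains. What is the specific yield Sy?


Specific yield Sy = Volume drained / Total volume.
Sy = 71.4 / 989.5
   = 0.0722.

0.0722


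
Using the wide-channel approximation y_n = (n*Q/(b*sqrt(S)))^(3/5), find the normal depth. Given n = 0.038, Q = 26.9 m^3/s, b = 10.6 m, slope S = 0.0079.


We use the wide-channel approximation y_n = (n*Q/(b*sqrt(S)))^(3/5).
sqrt(S) = sqrt(0.0079) = 0.088882.
Numerator: n*Q = 0.038 * 26.9 = 1.0222.
Denominator: b*sqrt(S) = 10.6 * 0.088882 = 0.942149.
arg = 1.085.
y_n = 1.085^(3/5) = 1.0501 m.

1.0501


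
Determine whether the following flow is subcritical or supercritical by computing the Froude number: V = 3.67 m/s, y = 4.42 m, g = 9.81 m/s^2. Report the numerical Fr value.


The Froude number is defined as Fr = V / sqrt(g*y).
g*y = 9.81 * 4.42 = 43.3602.
sqrt(g*y) = sqrt(43.3602) = 6.5848.
Fr = 3.67 / 6.5848 = 0.5573.
Since Fr < 1, the flow is subcritical.

0.5573


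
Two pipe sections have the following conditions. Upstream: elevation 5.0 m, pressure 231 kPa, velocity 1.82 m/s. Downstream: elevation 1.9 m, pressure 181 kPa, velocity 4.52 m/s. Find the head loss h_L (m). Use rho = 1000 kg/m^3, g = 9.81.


Total head at each section: H = z + p/(rho*g) + V^2/(2g).
H1 = 5.0 + 231*1000/(1000*9.81) + 1.82^2/(2*9.81)
   = 5.0 + 23.547 + 0.1688
   = 28.716 m.
H2 = 1.9 + 181*1000/(1000*9.81) + 4.52^2/(2*9.81)
   = 1.9 + 18.451 + 1.0413
   = 21.392 m.
h_L = H1 - H2 = 28.716 - 21.392 = 7.324 m.

7.324


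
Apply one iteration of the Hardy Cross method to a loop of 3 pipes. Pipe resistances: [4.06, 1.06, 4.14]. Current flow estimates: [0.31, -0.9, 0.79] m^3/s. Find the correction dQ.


Numerator terms (r*Q*|Q|): 4.06*0.31*|0.31| = 0.3902; 1.06*-0.9*|-0.9| = -0.8586; 4.14*0.79*|0.79| = 2.5838.
Sum of numerator = 2.1153.
Denominator terms (r*|Q|): 4.06*|0.31| = 1.2586; 1.06*|-0.9| = 0.954; 4.14*|0.79| = 3.2706.
2 * sum of denominator = 2 * 5.4832 = 10.9664.
dQ = -2.1153 / 10.9664 = -0.1929 m^3/s.

-0.1929


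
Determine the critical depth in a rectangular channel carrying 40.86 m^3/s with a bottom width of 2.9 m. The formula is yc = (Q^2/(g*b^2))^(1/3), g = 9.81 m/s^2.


Using yc = (Q^2 / (g * b^2))^(1/3):
Q^2 = 40.86^2 = 1669.54.
g * b^2 = 9.81 * 2.9^2 = 9.81 * 8.41 = 82.5.
Q^2 / (g*b^2) = 1669.54 / 82.5 = 20.2368.
yc = 20.2368^(1/3) = 2.7251 m.

2.7251


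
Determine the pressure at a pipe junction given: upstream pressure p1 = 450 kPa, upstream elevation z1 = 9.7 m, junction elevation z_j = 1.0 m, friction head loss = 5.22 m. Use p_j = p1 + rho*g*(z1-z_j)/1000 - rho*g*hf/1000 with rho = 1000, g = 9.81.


Junction pressure: p_j = p1 + rho*g*(z1 - z_j)/1000 - rho*g*hf/1000.
Elevation term = 1000*9.81*(9.7 - 1.0)/1000 = 85.347 kPa.
Friction term = 1000*9.81*5.22/1000 = 51.208 kPa.
p_j = 450 + 85.347 - 51.208 = 484.14 kPa.

484.14


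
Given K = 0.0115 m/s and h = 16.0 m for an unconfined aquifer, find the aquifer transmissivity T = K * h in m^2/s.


Transmissivity is defined as T = K * h.
T = 0.0115 * 16.0
  = 0.184 m^2/s.

0.184


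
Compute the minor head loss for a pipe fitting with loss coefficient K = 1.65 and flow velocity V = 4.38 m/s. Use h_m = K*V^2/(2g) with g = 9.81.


Minor loss formula: h_m = K * V^2/(2g).
V^2 = 4.38^2 = 19.1844.
V^2/(2g) = 19.1844 / 19.62 = 0.9778 m.
h_m = 1.65 * 0.9778 = 1.6134 m.

1.6134


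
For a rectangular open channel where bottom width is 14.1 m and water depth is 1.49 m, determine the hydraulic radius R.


For a rectangular section:
Flow area A = b * y = 14.1 * 1.49 = 21.01 m^2.
Wetted perimeter P = b + 2y = 14.1 + 2*1.49 = 17.08 m.
Hydraulic radius R = A/P = 21.01 / 17.08 = 1.23 m.

1.23


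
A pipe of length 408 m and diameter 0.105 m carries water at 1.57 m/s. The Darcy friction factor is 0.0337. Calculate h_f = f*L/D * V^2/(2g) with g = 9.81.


Darcy-Weisbach equation: h_f = f * (L/D) * V^2/(2g).
f * L/D = 0.0337 * 408/0.105 = 130.9486.
V^2/(2g) = 1.57^2 / (2*9.81) = 2.4649 / 19.62 = 0.1256 m.
h_f = 130.9486 * 0.1256 = 16.451 m.

16.451


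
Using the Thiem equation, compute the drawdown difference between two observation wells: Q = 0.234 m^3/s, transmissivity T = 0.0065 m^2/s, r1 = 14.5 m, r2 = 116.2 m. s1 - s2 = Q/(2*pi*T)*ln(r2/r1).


Thiem equation: s1 - s2 = Q/(2*pi*T) * ln(r2/r1).
ln(r2/r1) = ln(116.2/14.5) = 2.0812.
Q/(2*pi*T) = 0.234 / (2*pi*0.0065) = 0.234 / 0.0408 = 5.7296.
s1 - s2 = 5.7296 * 2.0812 = 11.9242 m.

11.9242
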